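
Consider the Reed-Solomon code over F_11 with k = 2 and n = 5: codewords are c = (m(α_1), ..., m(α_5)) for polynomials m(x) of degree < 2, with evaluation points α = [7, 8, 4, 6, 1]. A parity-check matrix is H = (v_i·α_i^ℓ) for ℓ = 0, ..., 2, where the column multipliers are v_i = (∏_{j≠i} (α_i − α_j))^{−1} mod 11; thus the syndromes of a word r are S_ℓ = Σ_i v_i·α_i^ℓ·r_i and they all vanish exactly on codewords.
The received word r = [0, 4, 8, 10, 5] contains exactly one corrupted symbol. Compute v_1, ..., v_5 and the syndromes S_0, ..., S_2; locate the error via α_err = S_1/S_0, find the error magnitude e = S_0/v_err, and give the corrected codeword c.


S = (3, 2, 5), error at position 2, error magnitude e = 3, c = [0, 1, 8, 10, 5].

Step 1: column multipliers v_i = (∏_{j≠i}(α_i − α_j))^{−1} mod 11.
  i = 1 (α = 7): (7−8)(7−4)(7−6)(7−1) = (−1)·3·1·6 = −18 ≡ 4, so v_1 = 4^{−1} = 3 (mod 11).
  i = 2 (α = 8): (8−7)(8−4)(8−6)(8−1) = 1·4·2·7 = 56 ≡ 1, so v_2 = 1^{−1} = 1 (mod 11).
  i = 3 (α = 4): (4−7)(4−8)(4−6)(4−1) = (−3)·(−4)·(−2)·3 = −72 ≡ 5, so v_3 = 5^{−1} = 9 (mod 11).
  i = 4 (α = 6): (6−7)(6−8)(6−4)(6−1) = (−1)·(−2)·2·5 = 20 ≡ 9, so v_4 = 9^{−1} = 5 (mod 11).
  i = 5 (α = 1): (1−7)(1−8)(1−4)(1−6) = (−6)·(−7)·(−3)·(−5) = 630 ≡ 3, so v_5 = 3^{−1} = 4 (mod 11).
  v = [3, 1, 9, 5, 4].
Step 2: syndromes of r = [0, 4, 8, 10, 5] (all sums mod 11).
  S_0 = Σ v_i r_i = 3·0 + 1·4 + 9·8 + 5·10 + 4·5 = 146 ≡ 3.
  S_1 = Σ v_i α_i r_i = 3·7·0 + 1·8·4 + 9·4·8 + 5·6·10 + 4·1·5 = 640 ≡ 2.
  α_i^2 mod 11 = [5, 9, 5, 3, 1].
  S_2 = Σ v_i α_i^2 r_i = 3·5·0 + 1·9·4 + 9·5·8 + 5·3·10 + 4·1·5 = 566 ≡ 5.
  S = (3, 2, 5) ≠ 0, so r is not a codeword (an error is present).
Step 3: locate the error. For a single error e at position i, S_ℓ = v_i·e·α_i^ℓ, so α_err = S_1/S_0.
  S_0^{−1} = 3^{−1} = 4 (mod 11), so α_err = 2·4 = 8 ≡ 8 = α_2. Error position i = 2.
  Consistency check: S_2/S_1 = 5·6 = 30 ≡ 8 = α_err ✓ (single-error assumption holds).
Step 4: error magnitude e = S_0/v_2 = S_0·∏_{j≠2}(α_2 − α_j) = 3·1 = 3 ≡ 3 (mod 11).
Step 5: correct position 2: c_2 = r_2 − e = 4 − 3 ≡ 1 (mod 11). Hence c = [0, 1, 8, 10, 5].
  Check: interpolating c through the α_i gives m(x) = 4 + 1·x (degree < 2) with m(α_i) = c_i for every i, so c is indeed a codeword.


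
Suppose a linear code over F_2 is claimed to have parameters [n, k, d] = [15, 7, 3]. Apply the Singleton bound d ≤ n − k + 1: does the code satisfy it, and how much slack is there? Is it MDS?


Singleton RHS = n − k + 1 = 9, slack = 6, bound satisfied, not MDS.

Singleton bound: d ≤ n − k + 1.
Here n = 15, k = 7, so n − k + 1 = 9.
Given d = 3, check d ≤ 9: YES.
Slack = (n − k + 1) − d = 6.
The code is NOT MDS (slack = 6 > 0).
Description: the claimed parameters are [15, 7, 3]_2; such a code would be non-MDS.


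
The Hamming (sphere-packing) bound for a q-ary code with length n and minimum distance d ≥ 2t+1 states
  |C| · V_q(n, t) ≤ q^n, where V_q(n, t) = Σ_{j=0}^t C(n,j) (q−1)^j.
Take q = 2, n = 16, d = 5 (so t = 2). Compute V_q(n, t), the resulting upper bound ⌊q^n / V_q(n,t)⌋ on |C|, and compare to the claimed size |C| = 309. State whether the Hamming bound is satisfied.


V_q(n, t) = 137, q^n = 65536, Hamming bound = 478, |C| = 309 ≤ bound (satisfied).

Step 1: Compute V_q(n, t) = Σ_{j=0}^2 C(n, j) (q−1)^j.
  j = 0: C(16,0)·(1)^0 = 1·1 = 1.
  j = 1: C(16,1)·(1)^1 = 16·1 = 16.
  j = 2: C(16,2)·(1)^2 = 120·1 = 120.
  V_q(n, t) = 1 + 16 + 120 = 137.
Step 2: q^n = 2^16 = 65536.
Step 3: Hamming bound ⌊q^n / V_q(n,t)⌋ = ⌊65536/137⌋ = 478.
Step 4: Compare |C| = 309 to 478: satisfied.
The claimed |C| lies below the Hamming bound.


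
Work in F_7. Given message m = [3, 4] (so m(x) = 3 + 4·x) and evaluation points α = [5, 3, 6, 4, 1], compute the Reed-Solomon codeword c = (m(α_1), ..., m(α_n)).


c = [2, 1, 6, 5, 0]

Message polynomial: m(x) = 3 + 4·x (mod 7).
For each evaluation point α_i, compute m(α_i) mod 7:
  α_1 = 5: Horner steps 4 → 2, so m(5) = 2.
  α_2 = 3: Horner steps 4 → 1, so m(3) = 1.
  α_3 = 6: Horner steps 4 → 6, so m(6) = 6.
  α_4 = 4: Horner steps 4 → 5, so m(4) = 5.
  α_5 = 1: Horner steps 4 → 0, so m(1) = 0.
Codeword c = [2, 1, 6, 5, 0] ∈ F_7^5.


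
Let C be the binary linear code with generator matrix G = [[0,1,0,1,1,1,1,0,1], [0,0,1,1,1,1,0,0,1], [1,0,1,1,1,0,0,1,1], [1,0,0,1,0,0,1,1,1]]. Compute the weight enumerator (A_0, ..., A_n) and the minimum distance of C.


Weight distribution: A_0 = 1, A_2 = 1, A_3 = 3, A_4 = 1, A_5 = 4, A_6 = 5, A_7 = 1. Minimum distance d = 2.

Enumerate all 2^4 = 16 messages m ∈ F_2^4.
For each, compute codeword c = mG in F_2^9, then tally its weight.
  m = 0000 → c = 000000000, weight = 0.
  m = 1000 → c = 010111101, weight = 6.
  m = 0100 → c = 001111001, weight = 5.
  m = 1100 → c = 011000100, weight = 3.
  m = 0010 → c = 101110011, weight = 6.
  m = 1010 → c = 111001110, weight = 6.
  m = 0110 → c = 100001010, weight = 3.
  m = 1110 → c = 110110111, weight = 7.
  m = 0001 → c = 100100111, weight = 5.
  m = 1001 → c = 110011010, weight = 5.
  m = 0101 → c = 101011110, weight = 6.
  m = 1101 → c = 111100011, weight = 6.
  m = 0011 → c = 001010100, weight = 3.
  m = 1011 → c = 011101001, weight = 5.
  m = 0111 → c = 000101101, weight = 4.
  m = 1111 → c = 010010000, weight = 2.
Tally weights:
  weight 0: 1 codewords.
  weight 2: 1 codewords.
  weight 3: 3 codewords.
  weight 4: 1 codewords.
  weight 5: 4 codewords.
  weight 6: 5 codewords.
  weight 7: 1 codewords.
Minimum distance d = smallest w > 0 with A_w > 0 = 2.
Sanity: Σ A_w = 16 = 2^4 = 16 ✓.


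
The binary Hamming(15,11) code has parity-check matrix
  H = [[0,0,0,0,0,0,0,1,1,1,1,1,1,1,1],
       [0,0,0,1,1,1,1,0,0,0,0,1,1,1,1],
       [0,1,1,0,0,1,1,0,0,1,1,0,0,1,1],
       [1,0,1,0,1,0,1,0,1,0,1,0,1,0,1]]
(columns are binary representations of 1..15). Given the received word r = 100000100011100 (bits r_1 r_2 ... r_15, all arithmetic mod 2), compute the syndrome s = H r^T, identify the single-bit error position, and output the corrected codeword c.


s = (1, 1, 0, 0)^T, error position = 12, corrected codeword c = 100000100010100

Compute s = H r^T mod 2 one row at a time:
  s_1 = 0 + 0 + 0 + 1 + 1 + 1 + 0 + 0 = 3 ≡ 1 (mod 2).
  s_2 = 0 + 0 + 0 + 1 + 1 + 1 + 0 + 0 = 3 ≡ 1 (mod 2).
  s_3 = 0 + 0 + 0 + 1 + 0 + 1 + 0 + 0 = 2 ≡ 0 (mod 2).
  s_4 = 1 + 0 + 0 + 1 + 0 + 1 + 1 + 0 = 4 ≡ 0 (mod 2).
s = (1, 1, 0, 0)^T — this equals column 12 of H (binary 1100), so error is at position 12.
Correct: flip bit 12 of r = 100000100011100 to get c = 100000100010100.


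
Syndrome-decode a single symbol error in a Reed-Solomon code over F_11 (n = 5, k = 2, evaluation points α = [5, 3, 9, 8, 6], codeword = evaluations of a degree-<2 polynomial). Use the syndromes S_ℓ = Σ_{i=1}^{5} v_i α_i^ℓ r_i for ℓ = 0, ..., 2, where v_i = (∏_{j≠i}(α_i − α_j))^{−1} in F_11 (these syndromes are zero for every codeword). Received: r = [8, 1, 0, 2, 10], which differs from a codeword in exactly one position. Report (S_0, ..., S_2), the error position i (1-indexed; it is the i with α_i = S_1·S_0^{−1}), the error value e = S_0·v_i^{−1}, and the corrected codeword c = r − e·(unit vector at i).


S = (10, 5, 8), error at position 5, error magnitude e = 4, c = [8, 1, 0, 2, 6].

Step 1: column multipliers v_i = (∏_{j≠i}(α_i − α_j))^{−1} mod 11.
  i = 1 (α = 5): (5−3)(5−9)(5−8)(5−6) = 2·(−4)·(−3)·(−1) = −24 ≡ 9, so v_1 = 9^{−1} = 5 (mod 11).
  i = 2 (α = 3): (3−5)(3−9)(3−8)(3−6) = (−2)·(−6)·(−5)·(−3) = 180 ≡ 4, so v_2 = 4^{−1} = 3 (mod 11).
  i = 3 (α = 9): (9−5)(9−3)(9−8)(9−6) = 4·6·1·3 = 72 ≡ 6, so v_3 = 6^{−1} = 2 (mod 11).
  i = 4 (α = 8): (8−5)(8−3)(8−9)(8−6) = 3·5·(−1)·2 = −30 ≡ 3, so v_4 = 3^{−1} = 4 (mod 11).
  i = 5 (α = 6): (6−5)(6−3)(6−9)(6−8) = 1·3·(−3)·(−2) = 18 ≡ 7, so v_5 = 7^{−1} = 8 (mod 11).
  v = [5, 3, 2, 4, 8].
Step 2: syndromes of r = [8, 1, 0, 2, 10] (all sums mod 11).
  S_0 = Σ v_i r_i = 5·8 + 3·1 + 2·0 + 4·2 + 8·10 = 131 ≡ 10.
  S_1 = Σ v_i α_i r_i = 5·5·8 + 3·3·1 + 2·9·0 + 4·8·2 + 8·6·10 = 753 ≡ 5.
  α_i^2 mod 11 = [3, 9, 4, 9, 3].
  S_2 = Σ v_i α_i^2 r_i = 5·3·8 + 3·9·1 + 2·4·0 + 4·9·2 + 8·3·10 = 459 ≡ 8.
  S = (10, 5, 8) ≠ 0, so r is not a codeword (an error is present).
Step 3: locate the error. For a single error e at position i, S_ℓ = v_i·e·α_i^ℓ, so α_err = S_1/S_0.
  S_0^{−1} = 10^{−1} = 10 (mod 11), so α_err = 5·10 = 50 ≡ 6 = α_5. Error position i = 5.
  Consistency check: S_2/S_1 = 8·9 = 72 ≡ 6 = α_err ✓ (single-error assumption holds).
Step 4: error magnitude e = S_0/v_5 = S_0·∏_{j≠5}(α_5 − α_j) = 10·7 = 70 ≡ 4 (mod 11).
Step 5: correct position 5: c_5 = r_5 − e = 10 − 4 ≡ 6 (mod 11). Hence c = [8, 1, 0, 2, 6].
  Check: interpolating c through the α_i gives m(x) = 7 + 9·x (degree < 2) with m(α_i) = c_i for every i, so c is indeed a codeword.


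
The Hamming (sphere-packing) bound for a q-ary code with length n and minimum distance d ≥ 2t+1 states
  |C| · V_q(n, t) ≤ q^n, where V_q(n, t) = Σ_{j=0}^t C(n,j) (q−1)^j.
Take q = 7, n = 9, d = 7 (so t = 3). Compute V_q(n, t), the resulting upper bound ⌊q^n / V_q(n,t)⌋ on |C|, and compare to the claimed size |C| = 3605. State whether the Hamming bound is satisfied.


V_q(n, t) = 19495, q^n = 40353607, Hamming bound = 2069, |C| = 3605 > bound (violated).

Step 1: Compute V_q(n, t) = Σ_{j=0}^3 C(n, j) (q−1)^j.
  j = 0: C(9,0)·(6)^0 = 1·1 = 1.
  j = 1: C(9,1)·(6)^1 = 9·6 = 54.
  j = 2: C(9,2)·(6)^2 = 36·36 = 1296.
  j = 3: C(9,3)·(6)^3 = 84·216 = 18144.
  V_q(n, t) = 1 + 54 + 1296 + 18144 = 19495.
Step 2: q^n = 7^9 = 40353607.
Step 3: Hamming bound ⌊q^n / V_q(n,t)⌋ = ⌊40353607/19495⌋ = 2069.
Step 4: Compare |C| = 3605 to 2069: violated.
The claimed |C| lies above the Hamming bound, so no 7-ary code of length 9 with d ≥ 7 can have 3605 codewords.


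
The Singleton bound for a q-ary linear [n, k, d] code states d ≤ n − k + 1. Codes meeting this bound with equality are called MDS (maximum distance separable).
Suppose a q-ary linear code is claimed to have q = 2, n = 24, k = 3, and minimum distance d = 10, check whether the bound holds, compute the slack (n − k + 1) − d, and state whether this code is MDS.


Singleton RHS = n − k + 1 = 22, slack = 12, bound satisfied, not MDS.

Singleton bound: d ≤ n − k + 1.
Here n = 24, k = 3, so n − k + 1 = 22.
Given d = 10, check d ≤ 22: YES.
Slack = (n − k + 1) − d = 12.
The code is NOT MDS (slack = 12 > 0).
Description: the claimed parameters are [24, 3, 10]_2; such a code would be non-MDS.


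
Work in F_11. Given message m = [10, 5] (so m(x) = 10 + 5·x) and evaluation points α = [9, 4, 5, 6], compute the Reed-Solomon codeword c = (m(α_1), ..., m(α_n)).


c = [0, 8, 2, 7]

Message polynomial: m(x) = 10 + 5·x (mod 11).
For each evaluation point α_i, compute m(α_i) mod 11:
  α_1 = 9: Horner steps 5 → 0, so m(9) = 0.
  α_2 = 4: Horner steps 5 → 8, so m(4) = 8.
  α_3 = 5: Horner steps 5 → 2, so m(5) = 2.
  α_4 = 6: Horner steps 5 → 7, so m(6) = 7.
Codeword c = [0, 8, 2, 7] ∈ F_11^4.


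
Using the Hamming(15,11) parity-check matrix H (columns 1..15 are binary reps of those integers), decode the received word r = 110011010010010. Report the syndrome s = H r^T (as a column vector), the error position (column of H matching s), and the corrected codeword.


s = (1, 1, 0, 1)^T, error position = 13, corrected codeword c = 110011010010110

Compute s = H r^T mod 2 one row at a time:
  s_1 = 1 + 0 + 0 + 1 + 0 + 0 + 1 + 0 = 3 ≡ 1 (mod 2).
  s_2 = 0 + 1 + 1 + 0 + 0 + 0 + 1 + 0 = 3 ≡ 1 (mod 2).
  s_3 = 1 + 0 + 1 + 0 + 0 + 1 + 1 + 0 = 4 ≡ 0 (mod 2).
  s_4 = 1 + 0 + 1 + 0 + 0 + 1 + 0 + 0 = 3 ≡ 1 (mod 2).
s = (1, 1, 0, 1)^T — this equals column 13 of H (binary 1101), so error is at position 13.
Correct: flip bit 13 of r = 110011010010010 to get c = 110011010010110.


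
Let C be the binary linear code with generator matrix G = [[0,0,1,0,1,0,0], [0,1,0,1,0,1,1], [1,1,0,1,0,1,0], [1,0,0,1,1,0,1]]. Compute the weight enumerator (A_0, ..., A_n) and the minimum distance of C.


Weight distribution: A_0 = 1, A_2 = 4, A_4 = 9, A_6 = 2. Minimum distance d = 2.

Enumerate all 2^4 = 16 messages m ∈ F_2^4.
For each, compute codeword c = mG in F_2^7, then tally its weight.
  m = 0000 → c = 0000000, weight = 0.
  m = 1000 → c = 0010100, weight = 2.
  m = 0100 → c = 0101011, weight = 4.
  m = 1100 → c = 0111111, weight = 6.
  m = 0010 → c = 1101010, weight = 4.
  m = 1010 → c = 1111110, weight = 6.
  m = 0110 → c = 1000001, weight = 2.
  m = 1110 → c = 1010101, weight = 4.
  m = 0001 → c = 1001101, weight = 4.
  m = 1001 → c = 1011001, weight = 4.
  m = 0101 → c = 1100110, weight = 4.
  m = 1101 → c = 1110010, weight = 4.
  m = 0011 → c = 0100111, weight = 4.
  m = 1011 → c = 0110011, weight = 4.
  m = 0111 → c = 0001100, weight = 2.
  m = 1111 → c = 0011000, weight = 2.
Tally weights:
  weight 0: 1 codewords.
  weight 2: 4 codewords.
  weight 4: 9 codewords.
  weight 6: 2 codewords.
Minimum distance d = smallest w > 0 with A_w > 0 = 2.
Sanity: Σ A_w = 16 = 2^4 = 16 ✓.


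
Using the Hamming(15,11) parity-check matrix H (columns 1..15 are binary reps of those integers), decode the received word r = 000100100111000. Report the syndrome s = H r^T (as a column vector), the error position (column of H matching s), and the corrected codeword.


s = (1, 1, 1, 0)^T, error position = 14, corrected codeword c = 000100100111010

Compute s = H r^T mod 2 one row at a time:
  s_1 = 0 + 0 + 1 + 1 + 1 + 0 + 0 + 0 = 3 ≡ 1 (mod 2).
  s_2 = 1 + 0 + 0 + 1 + 1 + 0 + 0 + 0 = 3 ≡ 1 (mod 2).
  s_3 = 0 + 0 + 0 + 1 + 1 + 1 + 0 + 0 = 3 ≡ 1 (mod 2).
  s_4 = 0 + 0 + 0 + 1 + 0 + 1 + 0 + 0 = 2 ≡ 0 (mod 2).
s = (1, 1, 1, 0)^T — this equals column 14 of H (binary 1110), so error is at position 14.
Correct: flip bit 14 of r = 000100100111000 to get c = 000100100111010.


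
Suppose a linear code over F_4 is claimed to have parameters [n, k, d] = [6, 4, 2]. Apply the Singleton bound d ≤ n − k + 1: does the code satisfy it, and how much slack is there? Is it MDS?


Singleton RHS = n − k + 1 = 3, slack = 1, bound satisfied, not MDS.

Singleton bound: d ≤ n − k + 1.
Here n = 6, k = 4, so n − k + 1 = 3.
Given d = 2, check d ≤ 3: YES.
Slack = (n − k + 1) − d = 1.
The code is NOT MDS (slack = 1 > 0).
Description: the claimed parameters are [6, 4, 2]_4; such a code would be non-MDS.


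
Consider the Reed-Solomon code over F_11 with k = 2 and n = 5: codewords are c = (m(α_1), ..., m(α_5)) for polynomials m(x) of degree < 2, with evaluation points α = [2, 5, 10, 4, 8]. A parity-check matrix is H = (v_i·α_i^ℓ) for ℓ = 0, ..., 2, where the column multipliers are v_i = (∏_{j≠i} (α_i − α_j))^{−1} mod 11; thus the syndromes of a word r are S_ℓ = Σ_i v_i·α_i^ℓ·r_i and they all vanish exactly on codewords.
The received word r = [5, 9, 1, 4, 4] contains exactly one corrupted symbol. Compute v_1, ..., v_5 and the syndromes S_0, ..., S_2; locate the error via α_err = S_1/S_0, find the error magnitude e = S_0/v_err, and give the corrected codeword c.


S = (9, 6, 4), error at position 5, error magnitude e = 2, c = [5, 9, 1, 4, 2].

Step 1: column multipliers v_i = (∏_{j≠i}(α_i − α_j))^{−1} mod 11.
  i = 1 (α = 2): (2−5)(2−10)(2−4)(2−8) = (−3)·(−8)·(−2)·(−6) = 288 ≡ 2, so v_1 = 2^{−1} = 6 (mod 11).
  i = 2 (α = 5): (5−2)(5−10)(5−4)(5−8) = 3·(−5)·1·(−3) = 45 ≡ 1, so v_2 = 1^{−1} = 1 (mod 11).
  i = 3 (α = 10): (10−2)(10−5)(10−4)(10−8) = 8·5·6·2 = 480 ≡ 7, so v_3 = 7^{−1} = 8 (mod 11).
  i = 4 (α = 4): (4−2)(4−5)(4−10)(4−8) = 2·(−1)·(−6)·(−4) = −48 ≡ 7, so v_4 = 7^{−1} = 8 (mod 11).
  i = 5 (α = 8): (8−2)(8−5)(8−10)(8−4) = 6·3·(−2)·4 = −144 ≡ 10, so v_5 = 10^{−1} = 10 (mod 11).
  v = [6, 1, 8, 8, 10].
Step 2: syndromes of r = [5, 9, 1, 4, 4] (all sums mod 11).
  S_0 = Σ v_i r_i = 6·5 + 1·9 + 8·1 + 8·4 + 10·4 = 119 ≡ 9.
  S_1 = Σ v_i α_i r_i = 6·2·5 + 1·5·9 + 8·10·1 + 8·4·4 + 10·8·4 = 633 ≡ 6.
  α_i^2 mod 11 = [4, 3, 1, 5, 9].
  S_2 = Σ v_i α_i^2 r_i = 6·4·5 + 1·3·9 + 8·1·1 + 8·5·4 + 10·9·4 = 675 ≡ 4.
  S = (9, 6, 4) ≠ 0, so r is not a codeword (an error is present).
Step 3: locate the error. For a single error e at position i, S_ℓ = v_i·e·α_i^ℓ, so α_err = S_1/S_0.
  S_0^{−1} = 9^{−1} = 5 (mod 11), so α_err = 6·5 = 30 ≡ 8 = α_5. Error position i = 5.
  Consistency check: S_2/S_1 = 4·2 = 8 ≡ 8 = α_err ✓ (single-error assumption holds).
Step 4: error magnitude e = S_0/v_5 = S_0·∏_{j≠5}(α_5 − α_j) = 9·10 = 90 ≡ 2 (mod 11).
Step 5: correct position 5: c_5 = r_5 − e = 4 − 2 ≡ 2 (mod 11). Hence c = [5, 9, 1, 4, 2].
  Check: interpolating c through the α_i gives m(x) = 6 + 5·x (degree < 2) with m(α_i) = c_i for every i, so c is indeed a codeword.


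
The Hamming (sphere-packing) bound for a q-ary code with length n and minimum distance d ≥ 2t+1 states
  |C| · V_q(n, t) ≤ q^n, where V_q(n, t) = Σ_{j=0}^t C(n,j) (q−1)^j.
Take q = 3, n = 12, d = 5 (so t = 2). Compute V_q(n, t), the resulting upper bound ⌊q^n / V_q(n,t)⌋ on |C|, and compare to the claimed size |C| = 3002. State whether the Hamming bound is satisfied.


V_q(n, t) = 289, q^n = 531441, Hamming bound = 1838, |C| = 3002 > bound (violated).

Step 1: Compute V_q(n, t) = Σ_{j=0}^2 C(n, j) (q−1)^j.
  j = 0: C(12,0)·(2)^0 = 1·1 = 1.
  j = 1: C(12,1)·(2)^1 = 12·2 = 24.
  j = 2: C(12,2)·(2)^2 = 66·4 = 264.
  V_q(n, t) = 1 + 24 + 264 = 289.
Step 2: q^n = 3^12 = 531441.
Step 3: Hamming bound ⌊q^n / V_q(n,t)⌋ = ⌊531441/289⌋ = 1838.
Step 4: Compare |C| = 3002 to 1838: violated.
The claimed |C| lies above the Hamming bound, so no 3-ary code of length 12 with d ≥ 5 can have 3002 codewords.


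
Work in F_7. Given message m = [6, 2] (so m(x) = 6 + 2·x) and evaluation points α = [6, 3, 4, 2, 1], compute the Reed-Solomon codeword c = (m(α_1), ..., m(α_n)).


c = [4, 5, 0, 3, 1]

Message polynomial: m(x) = 6 + 2·x (mod 7).
For each evaluation point α_i, compute m(α_i) mod 7:
  α_1 = 6: Horner steps 2 → 4, so m(6) = 4.
  α_2 = 3: Horner steps 2 → 5, so m(3) = 5.
  α_3 = 4: Horner steps 2 → 0, so m(4) = 0.
  α_4 = 2: Horner steps 2 → 3, so m(2) = 3.
  α_5 = 1: Horner steps 2 → 1, so m(1) = 1.
Codeword c = [4, 5, 0, 3, 1] ∈ F_7^5.


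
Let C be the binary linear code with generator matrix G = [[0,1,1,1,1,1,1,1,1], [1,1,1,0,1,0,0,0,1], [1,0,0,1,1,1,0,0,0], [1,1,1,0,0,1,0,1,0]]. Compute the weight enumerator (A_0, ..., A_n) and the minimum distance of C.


Weight distribution: A_0 = 1, A_3 = 2, A_4 = 4, A_5 = 6, A_6 = 2, A_8 = 1. Minimum distance d = 3.

Enumerate all 2^4 = 16 messages m ∈ F_2^4.
For each, compute codeword c = mG in F_2^9, then tally its weight.
  m = 0000 → c = 000000000, weight = 0.
  m = 1000 → c = 011111111, weight = 8.
  m = 0100 → c = 111010001, weight = 5.
  m = 1100 → c = 100101110, weight = 5.
  m = 0010 → c = 100111000, weight = 4.
  m = 1010 → c = 111000111, weight = 6.
  m = 0110 → c = 011101001, weight = 5.
  m = 1110 → c = 000010110, weight = 3.
  m = 0001 → c = 111001010, weight = 5.
  m = 1001 → c = 100110101, weight = 5.
  m = 0101 → c = 000011011, weight = 4.
  m = 1101 → c = 011100100, weight = 4.
  m = 0011 → c = 011110010, weight = 5.
  m = 1011 → c = 000001101, weight = 3.
  m = 0111 → c = 100100011, weight = 4.
  m = 1111 → c = 111011100, weight = 6.
Tally weights:
  weight 0: 1 codewords.
  weight 3: 2 codewords.
  weight 4: 4 codewords.
  weight 5: 6 codewords.
  weight 6: 2 codewords.
  weight 8: 1 codewords.
Minimum distance d = smallest w > 0 with A_w > 0 = 3.
Sanity: Σ A_w = 16 = 2^4 = 16 ✓.


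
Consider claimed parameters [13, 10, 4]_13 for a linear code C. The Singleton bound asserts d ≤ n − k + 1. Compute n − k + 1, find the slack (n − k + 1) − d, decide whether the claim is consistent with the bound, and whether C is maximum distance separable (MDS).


Singleton RHS = n − k + 1 = 4, slack = 0, bound satisfied, MDS.

Singleton bound: d ≤ n − k + 1.
Here n = 13, k = 10, so n − k + 1 = 4.
Given d = 4, check d ≤ 4: YES.
Slack = (n − k + 1) − d = 0.
The code is MDS (slack = 0).
Description: the claimed parameters are [13, 10, 4]_13; such a code would be MDS (meets Singleton bound).


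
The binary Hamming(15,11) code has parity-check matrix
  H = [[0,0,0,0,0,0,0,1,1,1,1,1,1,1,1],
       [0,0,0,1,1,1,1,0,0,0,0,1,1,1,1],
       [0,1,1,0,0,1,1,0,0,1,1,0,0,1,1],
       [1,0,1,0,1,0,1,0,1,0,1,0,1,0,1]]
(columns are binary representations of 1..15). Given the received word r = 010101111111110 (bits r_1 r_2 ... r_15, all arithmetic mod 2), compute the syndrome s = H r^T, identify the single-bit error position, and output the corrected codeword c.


s = (1, 0, 0, 0)^T, error position = 8, corrected codeword c = 010101101111110

Compute s = H r^T mod 2 one row at a time:
  s_1 = 1 + 1 + 1 + 1 + 1 + 1 + 1 + 0 = 7 ≡ 1 (mod 2).
  s_2 = 1 + 0 + 1 + 1 + 1 + 1 + 1 + 0 = 6 ≡ 0 (mod 2).
  s_3 = 1 + 0 + 1 + 1 + 1 + 1 + 1 + 0 = 6 ≡ 0 (mod 2).
  s_4 = 0 + 0 + 0 + 1 + 1 + 1 + 1 + 0 = 4 ≡ 0 (mod 2).
s = (1, 0, 0, 0)^T — this equals column 8 of H (binary 1000), so error is at position 8.
Correct: flip bit 8 of r = 010101111111110 to get c = 010101101111110.


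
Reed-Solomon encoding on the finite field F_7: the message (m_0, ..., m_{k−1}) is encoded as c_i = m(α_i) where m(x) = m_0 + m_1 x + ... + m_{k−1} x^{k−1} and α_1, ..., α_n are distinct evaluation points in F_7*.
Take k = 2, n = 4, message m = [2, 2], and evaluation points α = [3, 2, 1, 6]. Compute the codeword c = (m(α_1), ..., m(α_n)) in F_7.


c = [1, 6, 4, 0]

Message polynomial: m(x) = 2 + 2·x (mod 7).
For each evaluation point α_i, compute m(α_i) mod 7:
  α_1 = 3: Horner steps 2 → 1, so m(3) = 1.
  α_2 = 2: Horner steps 2 → 6, so m(2) = 6.
  α_3 = 1: Horner steps 2 → 4, so m(1) = 4.
  α_4 = 6: Horner steps 2 → 0, so m(6) = 0.
Codeword c = [1, 6, 4, 0] ∈ F_7^4.


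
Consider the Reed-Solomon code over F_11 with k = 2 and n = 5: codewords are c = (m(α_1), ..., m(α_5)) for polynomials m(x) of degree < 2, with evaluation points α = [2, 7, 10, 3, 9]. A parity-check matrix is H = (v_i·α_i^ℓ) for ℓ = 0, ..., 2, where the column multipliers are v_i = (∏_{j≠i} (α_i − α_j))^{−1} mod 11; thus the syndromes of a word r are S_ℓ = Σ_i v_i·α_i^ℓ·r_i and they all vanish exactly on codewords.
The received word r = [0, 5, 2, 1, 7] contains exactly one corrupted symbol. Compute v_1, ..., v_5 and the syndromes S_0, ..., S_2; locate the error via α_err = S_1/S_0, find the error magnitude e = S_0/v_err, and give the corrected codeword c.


S = (9, 2, 9), error at position 3, error magnitude e = 5, c = [0, 5, 8, 1, 7].

Step 1: column multipliers v_i = (∏_{j≠i}(α_i − α_j))^{−1} mod 11.
  i = 1 (α = 2): (2−7)(2−10)(2−3)(2−9) = (−5)·(−8)·(−1)·(−7) = 280 ≡ 5, so v_1 = 5^{−1} = 9 (mod 11).
  i = 2 (α = 7): (7−2)(7−10)(7−3)(7−9) = 5·(−3)·4·(−2) = 120 ≡ 10, so v_2 = 10^{−1} = 10 (mod 11).
  i = 3 (α = 10): (10−2)(10−7)(10−3)(10−9) = 8·3·7·1 = 168 ≡ 3, so v_3 = 3^{−1} = 4 (mod 11).
  i = 4 (α = 3): (3−2)(3−7)(3−10)(3−9) = 1·(−4)·(−7)·(−6) = −168 ≡ 8, so v_4 = 8^{−1} = 7 (mod 11).
  i = 5 (α = 9): (9−2)(9−7)(9−10)(9−3) = 7·2·(−1)·6 = −84 ≡ 4, so v_5 = 4^{−1} = 3 (mod 11).
  v = [9, 10, 4, 7, 3].
Step 2: syndromes of r = [0, 5, 2, 1, 7] (all sums mod 11).
  S_0 = Σ v_i r_i = 9·0 + 10·5 + 4·2 + 7·1 + 3·7 = 86 ≡ 9.
  S_1 = Σ v_i α_i r_i = 9·2·0 + 10·7·5 + 4·10·2 + 7·3·1 + 3·9·7 = 640 ≡ 2.
  α_i^2 mod 11 = [4, 5, 1, 9, 4].
  S_2 = Σ v_i α_i^2 r_i = 9·4·0 + 10·5·5 + 4·1·2 + 7·9·1 + 3·4·7 = 405 ≡ 9.
  S = (9, 2, 9) ≠ 0, so r is not a codeword (an error is present).
Step 3: locate the error. For a single error e at position i, S_ℓ = v_i·e·α_i^ℓ, so α_err = S_1/S_0.
  S_0^{−1} = 9^{−1} = 5 (mod 11), so α_err = 2·5 = 10 ≡ 10 = α_3. Error position i = 3.
  Consistency check: S_2/S_1 = 9·6 = 54 ≡ 10 = α_err ✓ (single-error assumption holds).
Step 4: error magnitude e = S_0/v_3 = S_0·∏_{j≠3}(α_3 − α_j) = 9·3 = 27 ≡ 5 (mod 11).
Step 5: correct position 3: c_3 = r_3 − e = 2 − 5 ≡ 8 (mod 11). Hence c = [0, 5, 8, 1, 7].
  Check: interpolating c through the α_i gives m(x) = 9 + 1·x (degree < 2) with m(α_i) = c_i for every i, so c is indeed a codeword.


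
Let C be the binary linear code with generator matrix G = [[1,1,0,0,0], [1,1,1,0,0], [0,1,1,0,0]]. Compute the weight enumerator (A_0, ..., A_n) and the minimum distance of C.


Weight distribution: A_0 = 1, A_1 = 3, A_2 = 3, A_3 = 1. Minimum distance d = 1.

Enumerate all 2^3 = 8 messages m ∈ F_2^3.
For each, compute codeword c = mG in F_2^5, then tally its weight.
  m = 000 → c = 00000, weight = 0.
  m = 100 → c = 11000, weight = 2.
  m = 010 → c = 11100, weight = 3.
  m = 110 → c = 00100, weight = 1.
  m = 001 → c = 01100, weight = 2.
  m = 101 → c = 10100, weight = 2.
  m = 011 → c = 10000, weight = 1.
  m = 111 → c = 01000, weight = 1.
Tally weights:
  weight 0: 1 codewords.
  weight 1: 3 codewords.
  weight 2: 3 codewords.
  weight 3: 1 codewords.
Minimum distance d = smallest w > 0 with A_w > 0 = 1.
Sanity: Σ A_w = 8 = 2^3 = 8 ✓.


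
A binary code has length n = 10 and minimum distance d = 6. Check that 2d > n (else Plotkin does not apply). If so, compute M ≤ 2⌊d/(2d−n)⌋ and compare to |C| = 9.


Plotkin bound M ≤ 6; given |C| = 9 > bound (violated).

Check applicability: 2d = 12, n = 10.
2d − n = 2 > 0, so Plotkin applies.
Compute d/(2d−n) = 6/2 ≈ 3.0000.
⌊d/(2d−n)⌋ = 3.
Plotkin bound: M ≤ 2·3 = 6.
Given |C| = 9, check: VIOLATED.
This |C| is above the Plotkin bound, so no binary code with n = 10, d = 6 and 9 codewords exists.


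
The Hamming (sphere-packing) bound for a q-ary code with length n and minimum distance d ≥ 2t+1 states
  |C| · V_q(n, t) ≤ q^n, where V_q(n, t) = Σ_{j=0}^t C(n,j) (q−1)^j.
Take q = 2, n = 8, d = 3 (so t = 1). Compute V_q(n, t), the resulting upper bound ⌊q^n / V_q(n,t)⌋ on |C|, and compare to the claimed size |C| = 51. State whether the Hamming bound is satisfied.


V_q(n, t) = 9, q^n = 256, Hamming bound = 28, |C| = 51 > bound (violated).

Step 1: Compute V_q(n, t) = Σ_{j=0}^1 C(n, j) (q−1)^j.
  j = 0: C(8,0)·(1)^0 = 1·1 = 1.
  j = 1: C(8,1)·(1)^1 = 8·1 = 8.
  V_q(n, t) = 1 + 8 = 9.
Step 2: q^n = 2^8 = 256.
Step 3: Hamming bound ⌊q^n / V_q(n,t)⌋ = ⌊256/9⌋ = 28.
Step 4: Compare |C| = 51 to 28: violated.
The claimed |C| lies above the Hamming bound, so no 2-ary code of length 8 with d ≥ 3 can have 51 codewords.


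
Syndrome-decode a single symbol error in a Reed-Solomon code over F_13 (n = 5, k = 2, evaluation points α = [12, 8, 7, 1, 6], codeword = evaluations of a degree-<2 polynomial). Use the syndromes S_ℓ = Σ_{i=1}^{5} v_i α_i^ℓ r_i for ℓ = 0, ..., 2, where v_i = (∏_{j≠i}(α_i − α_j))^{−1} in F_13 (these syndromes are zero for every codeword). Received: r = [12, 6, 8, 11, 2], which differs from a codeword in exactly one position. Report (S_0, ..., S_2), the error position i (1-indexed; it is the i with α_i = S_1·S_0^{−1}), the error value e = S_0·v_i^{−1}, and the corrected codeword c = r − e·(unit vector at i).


S = (2, 3, 11), error at position 2, error magnitude e = 5, c = [12, 1, 8, 11, 2].

Step 1: column multipliers v_i = (∏_{j≠i}(α_i − α_j))^{−1} mod 13.
  i = 1 (α = 12): (12−8)(12−7)(12−1)(12−6) = 4·5·11·6 = 1320 ≡ 7, so v_1 = 7^{−1} = 2 (mod 13).
  i = 2 (α = 8): (8−12)(8−7)(8−1)(8−6) = (−4)·1·7·2 = −56 ≡ 9, so v_2 = 9^{−1} = 3 (mod 13).
  i = 3 (α = 7): (7−12)(7−8)(7−1)(7−6) = (−5)·(−1)·6·1 = 30 ≡ 4, so v_3 = 4^{−1} = 10 (mod 13).
  i = 4 (α = 1): (1−12)(1−8)(1−7)(1−6) = (−11)·(−7)·(−6)·(−5) = 2310 ≡ 9, so v_4 = 9^{−1} = 3 (mod 13).
  i = 5 (α = 6): (6−12)(6−8)(6−7)(6−1) = (−6)·(−2)·(−1)·5 = −60 ≡ 5, so v_5 = 5^{−1} = 8 (mod 13).
  v = [2, 3, 10, 3, 8].
Step 2: syndromes of r = [12, 6, 8, 11, 2] (all sums mod 13).
  S_0 = Σ v_i r_i = 2·12 + 3·6 + 10·8 + 3·11 + 8·2 = 171 ≡ 2.
  S_1 = Σ v_i α_i r_i = 2·12·12 + 3·8·6 + 10·7·8 + 3·1·11 + 8·6·2 = 1121 ≡ 3.
  α_i^2 mod 13 = [1, 12, 10, 1, 10].
  S_2 = Σ v_i α_i^2 r_i = 2·1·12 + 3·12·6 + 10·10·8 + 3·1·11 + 8·10·2 = 1233 ≡ 11.
  S = (2, 3, 11) ≠ 0, so r is not a codeword (an error is present).
Step 3: locate the error. For a single error e at position i, S_ℓ = v_i·e·α_i^ℓ, so α_err = S_1/S_0.
  S_0^{−1} = 2^{−1} = 7 (mod 13), so α_err = 3·7 = 21 ≡ 8 = α_2. Error position i = 2.
  Consistency check: S_2/S_1 = 11·9 = 99 ≡ 8 = α_err ✓ (single-error assumption holds).
Step 4: error magnitude e = S_0/v_2 = S_0·∏_{j≠2}(α_2 − α_j) = 2·9 = 18 ≡ 5 (mod 13).
Step 5: correct position 2: c_2 = r_2 − e = 6 − 5 ≡ 1 (mod 13). Hence c = [12, 1, 8, 11, 2].
  Check: interpolating c through the α_i gives m(x) = 5 + 6·x (degree < 2) with m(α_i) = c_i for every i, so c is indeed a codeword.


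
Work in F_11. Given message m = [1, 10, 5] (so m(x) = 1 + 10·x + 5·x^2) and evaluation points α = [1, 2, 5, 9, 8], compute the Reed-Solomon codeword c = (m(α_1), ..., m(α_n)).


c = [5, 8, 0, 1, 5]

Message polynomial: m(x) = 1 + 10·x + 5·x^2 (mod 11).
For each evaluation point α_i, compute m(α_i) mod 11:
  α_1 = 1: Horner steps 5 → 4 → 5, so m(1) = 5.
  α_2 = 2: Horner steps 5 → 9 → 8, so m(2) = 8.
  α_3 = 5: Horner steps 5 → 2 → 0, so m(5) = 0.
  α_4 = 9: Horner steps 5 → 0 → 1, so m(9) = 1.
  α_5 = 8: Horner steps 5 → 6 → 5, so m(8) = 5.
Codeword c = [5, 8, 0, 1, 5] ∈ F_11^5.


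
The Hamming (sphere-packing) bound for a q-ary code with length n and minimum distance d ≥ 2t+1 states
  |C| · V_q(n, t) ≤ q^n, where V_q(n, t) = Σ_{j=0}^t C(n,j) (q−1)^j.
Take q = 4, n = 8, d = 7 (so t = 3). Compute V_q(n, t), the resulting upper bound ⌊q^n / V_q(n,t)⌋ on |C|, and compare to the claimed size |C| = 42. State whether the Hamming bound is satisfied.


V_q(n, t) = 1789, q^n = 65536, Hamming bound = 36, |C| = 42 > bound (violated).

Step 1: Compute V_q(n, t) = Σ_{j=0}^3 C(n, j) (q−1)^j.
  j = 0: C(8,0)·(3)^0 = 1·1 = 1.
  j = 1: C(8,1)·(3)^1 = 8·3 = 24.
  j = 2: C(8,2)·(3)^2 = 28·9 = 252.
  j = 3: C(8,3)·(3)^3 = 56·27 = 1512.
  V_q(n, t) = 1 + 24 + 252 + 1512 = 1789.
Step 2: q^n = 4^8 = 65536.
Step 3: Hamming bound ⌊q^n / V_q(n,t)⌋ = ⌊65536/1789⌋ = 36.
Step 4: Compare |C| = 42 to 36: violated.
The claimed |C| lies above the Hamming bound, so no 4-ary code of length 8 with d ≥ 7 can have 42 codewords.


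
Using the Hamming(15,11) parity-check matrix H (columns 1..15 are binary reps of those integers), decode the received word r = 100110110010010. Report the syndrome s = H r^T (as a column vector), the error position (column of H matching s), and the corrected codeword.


s = (1, 0, 1, 0)^T, error position = 10, corrected codeword c = 100110110110010

Compute s = H r^T mod 2 one row at a time:
  s_1 = 1 + 0 + 0 + 1 + 0 + 0 + 1 + 0 = 3 ≡ 1 (mod 2).
  s_2 = 1 + 1 + 0 + 1 + 0 + 0 + 1 + 0 = 4 ≡ 0 (mod 2).
  s_3 = 0 + 0 + 0 + 1 + 0 + 1 + 1 + 0 = 3 ≡ 1 (mod 2).
  s_4 = 1 + 0 + 1 + 1 + 0 + 1 + 0 + 0 = 4 ≡ 0 (mod 2).
s = (1, 0, 1, 0)^T — this equals column 10 of H (binary 1010), so error is at position 10.
Correct: flip bit 10 of r = 100110110010010 to get c = 100110110110010.


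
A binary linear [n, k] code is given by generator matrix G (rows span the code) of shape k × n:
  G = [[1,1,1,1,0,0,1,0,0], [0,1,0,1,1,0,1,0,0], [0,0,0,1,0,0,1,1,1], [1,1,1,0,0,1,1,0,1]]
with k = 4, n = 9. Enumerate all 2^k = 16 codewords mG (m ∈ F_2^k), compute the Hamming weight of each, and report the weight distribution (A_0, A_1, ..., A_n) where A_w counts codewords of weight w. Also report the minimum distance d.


Weight distribution: A_0 = 1, A_3 = 3, A_4 = 3, A_5 = 4, A_6 = 4, A_7 = 1. Minimum distance d = 3.

Enumerate all 2^4 = 16 messages m ∈ F_2^4.
For each, compute codeword c = mG in F_2^9, then tally its weight.
  m = 0000 → c = 000000000, weight = 0.
  m = 1000 → c = 111100100, weight = 5.
  m = 0100 → c = 010110100, weight = 4.
  m = 1100 → c = 101010000, weight = 3.
  m = 0010 → c = 000100111, weight = 4.
  m = 1010 → c = 111000011, weight = 5.
  m = 0110 → c = 010010011, weight = 4.
  m = 1110 → c = 101110111, weight = 7.
  m = 0001 → c = 111001101, weight = 6.
  m = 1001 → c = 000101001, weight = 3.
  m = 0101 → c = 101111001, weight = 6.
  m = 1101 → c = 010011101, weight = 5.
  m = 0011 → c = 111101010, weight = 6.
  m = 1011 → c = 000001110, weight = 3.
  m = 0111 → c = 101011110, weight = 6.
  m = 1111 → c = 010111010, weight = 5.
Tally weights:
  weight 0: 1 codewords.
  weight 3: 3 codewords.
  weight 4: 3 codewords.
  weight 5: 4 codewords.
  weight 6: 4 codewords.
  weight 7: 1 codewords.
Minimum distance d = smallest w > 0 with A_w > 0 = 3.
Sanity: Σ A_w = 16 = 2^4 = 16 ✓.


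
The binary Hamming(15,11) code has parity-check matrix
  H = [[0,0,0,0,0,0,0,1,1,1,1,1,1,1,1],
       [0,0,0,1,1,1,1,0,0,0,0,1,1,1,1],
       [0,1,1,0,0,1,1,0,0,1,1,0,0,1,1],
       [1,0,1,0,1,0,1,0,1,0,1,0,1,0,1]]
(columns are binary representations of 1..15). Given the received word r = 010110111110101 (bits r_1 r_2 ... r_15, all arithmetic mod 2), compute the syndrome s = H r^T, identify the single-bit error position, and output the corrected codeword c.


s = (0, 1, 1, 0)^T, error position = 6, corrected codeword c = 010111111110101

Compute s = H r^T mod 2 one row at a time:
  s_1 = 1 + 1 + 1 + 1 + 0 + 1 + 0 + 1 = 6 ≡ 0 (mod 2).
  s_2 = 1 + 1 + 0 + 1 + 0 + 1 + 0 + 1 = 5 ≡ 1 (mod 2).
  s_3 = 1 + 0 + 0 + 1 + 1 + 1 + 0 + 1 = 5 ≡ 1 (mod 2).
  s_4 = 0 + 0 + 1 + 1 + 1 + 1 + 1 + 1 = 6 ≡ 0 (mod 2).
s = (0, 1, 1, 0)^T — this equals column 6 of H (binary 0110), so error is at position 6.
Correct: flip bit 6 of r = 010110111110101 to get c = 010111111110101.


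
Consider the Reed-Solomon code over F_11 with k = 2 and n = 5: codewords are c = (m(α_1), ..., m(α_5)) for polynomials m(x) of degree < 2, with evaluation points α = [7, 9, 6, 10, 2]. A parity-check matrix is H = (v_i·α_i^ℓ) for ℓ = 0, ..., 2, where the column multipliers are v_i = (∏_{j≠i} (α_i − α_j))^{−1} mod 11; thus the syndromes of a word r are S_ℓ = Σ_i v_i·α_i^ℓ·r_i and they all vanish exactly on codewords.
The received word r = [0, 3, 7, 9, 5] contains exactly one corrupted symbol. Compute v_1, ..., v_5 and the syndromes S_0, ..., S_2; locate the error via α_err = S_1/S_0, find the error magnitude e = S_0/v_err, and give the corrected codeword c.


S = (8, 1, 7), error at position 1, error magnitude e = 9, c = [2, 3, 7, 9, 5].

Step 1: column multipliers v_i = (∏_{j≠i}(α_i − α_j))^{−1} mod 11.
  i = 1 (α = 7): (7−9)(7−6)(7−10)(7−2) = (−2)·1·(−3)·5 = 30 ≡ 8, so v_1 = 8^{−1} = 7 (mod 11).
  i = 2 (α = 9): (9−7)(9−6)(9−10)(9−2) = 2·3·(−1)·7 = −42 ≡ 2, so v_2 = 2^{−1} = 6 (mod 11).
  i = 3 (α = 6): (6−7)(6−9)(6−10)(6−2) = (−1)·(−3)·(−4)·4 = −48 ≡ 7, so v_3 = 7^{−1} = 8 (mod 11).
  i = 4 (α = 10): (10−7)(10−9)(10−6)(10−2) = 3·1·4·8 = 96 ≡ 8, so v_4 = 8^{−1} = 7 (mod 11).
  i = 5 (α = 2): (2−7)(2−9)(2−6)(2−10) = (−5)·(−7)·(−4)·(−8) = 1120 ≡ 9, so v_5 = 9^{−1} = 5 (mod 11).
  v = [7, 6, 8, 7, 5].
Step 2: syndromes of r = [0, 3, 7, 9, 5] (all sums mod 11).
  S_0 = Σ v_i r_i = 7·0 + 6·3 + 8·7 + 7·9 + 5·5 = 162 ≡ 8.
  S_1 = Σ v_i α_i r_i = 7·7·0 + 6·9·3 + 8·6·7 + 7·10·9 + 5·2·5 = 1178 ≡ 1.
  α_i^2 mod 11 = [5, 4, 3, 1, 4].
  S_2 = Σ v_i α_i^2 r_i = 7·5·0 + 6·4·3 + 8·3·7 + 7·1·9 + 5·4·5 = 403 ≡ 7.
  S = (8, 1, 7) ≠ 0, so r is not a codeword (an error is present).
Step 3: locate the error. For a single error e at position i, S_ℓ = v_i·e·α_i^ℓ, so α_err = S_1/S_0.
  S_0^{−1} = 8^{−1} = 7 (mod 11), so α_err = 1·7 = 7 ≡ 7 = α_1. Error position i = 1.
  Consistency check: S_2/S_1 = 7·1 = 7 ≡ 7 = α_err ✓ (single-error assumption holds).
Step 4: error magnitude e = S_0/v_1 = S_0·∏_{j≠1}(α_1 − α_j) = 8·8 = 64 ≡ 9 (mod 11).
Step 5: correct position 1: c_1 = r_1 − e = 0 − 9 ≡ 2 (mod 11). Hence c = [2, 3, 7, 9, 5].
  Check: interpolating c through the α_i gives m(x) = 4 + 6·x (degree < 2) with m(α_i) = c_i for every i, so c is indeed a codeword.


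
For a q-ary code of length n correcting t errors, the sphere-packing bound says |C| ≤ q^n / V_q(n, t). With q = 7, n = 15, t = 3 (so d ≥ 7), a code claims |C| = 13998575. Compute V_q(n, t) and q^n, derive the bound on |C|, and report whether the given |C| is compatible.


V_q(n, t) = 102151, q^n = 4747561509943, Hamming bound = 46475918, |C| = 13998575 ≤ bound (satisfied).

Step 1: Compute V_q(n, t) = Σ_{j=0}^3 C(n, j) (q−1)^j.
  j = 0: C(15,0)·(6)^0 = 1·1 = 1.
  j = 1: C(15,1)·(6)^1 = 15·6 = 90.
  j = 2: C(15,2)·(6)^2 = 105·36 = 3780.
  j = 3: C(15,3)·(6)^3 = 455·216 = 98280.
  V_q(n, t) = 1 + 90 + 3780 + 98280 = 102151.
Step 2: q^n = 7^15 = 4747561509943.
Step 3: Hamming bound ⌊q^n / V_q(n,t)⌋ = ⌊4747561509943/102151⌋ = 46475918.
Step 4: Compare |C| = 13998575 to 46475918: satisfied.
The claimed |C| lies below the Hamming bound.


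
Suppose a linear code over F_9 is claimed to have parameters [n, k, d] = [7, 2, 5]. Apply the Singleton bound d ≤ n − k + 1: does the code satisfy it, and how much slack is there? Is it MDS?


Singleton RHS = n − k + 1 = 6, slack = 1, bound satisfied, not MDS.

Singleton bound: d ≤ n − k + 1.
Here n = 7, k = 2, so n − k + 1 = 6.
Given d = 5, check d ≤ 6: YES.
Slack = (n − k + 1) − d = 1.
The code is NOT MDS (slack = 1 > 0).
Description: the claimed parameters are [7, 2, 5]_9; such a code would be non-MDS.


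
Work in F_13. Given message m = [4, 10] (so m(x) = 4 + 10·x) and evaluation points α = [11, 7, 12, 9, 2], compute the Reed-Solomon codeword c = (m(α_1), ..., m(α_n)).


c = [10, 9, 7, 3, 11]

Message polynomial: m(x) = 4 + 10·x (mod 13).
For each evaluation point α_i, compute m(α_i) mod 13:
  α_1 = 11: Horner steps 10 → 10, so m(11) = 10.
  α_2 = 7: Horner steps 10 → 9, so m(7) = 9.
  α_3 = 12: Horner steps 10 → 7, so m(12) = 7.
  α_4 = 9: Horner steps 10 → 3, so m(9) = 3.
  α_5 = 2: Horner steps 10 → 11, so m(2) = 11.
Codeword c = [10, 9, 7, 3, 11] ∈ F_13^5.


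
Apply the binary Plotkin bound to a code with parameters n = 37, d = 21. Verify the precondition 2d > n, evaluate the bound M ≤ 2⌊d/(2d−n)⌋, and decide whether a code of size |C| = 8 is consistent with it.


Plotkin bound M ≤ 8; given |C| = 8 ≤ bound (satisfied).

Check applicability: 2d = 42, n = 37.
2d − n = 5 > 0, so Plotkin applies.
Compute d/(2d−n) = 21/5 ≈ 4.2000.
⌊d/(2d−n)⌋ = 4.
Plotkin bound: M ≤ 2·4 = 8.
Given |C| = 8, check: satisfied.
This |C| is at the Plotkin bound.


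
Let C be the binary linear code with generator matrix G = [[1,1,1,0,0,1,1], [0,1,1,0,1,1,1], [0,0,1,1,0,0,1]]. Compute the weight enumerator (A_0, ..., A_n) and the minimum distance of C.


Weight distribution: A_0 = 1, A_2 = 1, A_3 = 1, A_4 = 2, A_5 = 3. Minimum distance d = 2.

Enumerate all 2^3 = 8 messages m ∈ F_2^3.
For each, compute codeword c = mG in F_2^7, then tally its weight.
  m = 000 → c = 0000000, weight = 0.
  m = 100 → c = 1110011, weight = 5.
  m = 010 → c = 0110111, weight = 5.
  m = 110 → c = 1000100, weight = 2.
  m = 001 → c = 0011001, weight = 3.
  m = 101 → c = 1101010, weight = 4.
  m = 011 → c = 0101110, weight = 4.
  m = 111 → c = 1011101, weight = 5.
Tally weights:
  weight 0: 1 codewords.
  weight 2: 1 codewords.
  weight 3: 1 codewords.
  weight 4: 2 codewords.
  weight 5: 3 codewords.
Minimum distance d = smallest w > 0 with A_w > 0 = 2.
Sanity: Σ A_w = 8 = 2^3 = 8 ✓.
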